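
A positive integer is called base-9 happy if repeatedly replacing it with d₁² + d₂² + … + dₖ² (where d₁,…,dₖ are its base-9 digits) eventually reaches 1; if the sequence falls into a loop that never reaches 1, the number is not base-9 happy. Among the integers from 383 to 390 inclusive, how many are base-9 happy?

1

383: 383 → 77 → 89 → 65 → 53 → 89  (repeats 89)
384: 384 → 88 → 50 → 50  (repeats 50)
385: 385 → 101 → 9 → 1  (reaches 1)
386: 386 → 116 → 74 → 68 → 74  (repeats 74)
387: 387 → 65 → 53 → 89 → 65  (repeats 65)
388: 388 → 66 → 58 → 52 → 74 → 68 → 74  (repeats 74)
389: 389 → 69 → 85 → 17 → 65 → 53 → 89 → 65  (repeats 65)
390: 390 → 74 → 68 → 74  (repeats 74)
base-9 happy: 385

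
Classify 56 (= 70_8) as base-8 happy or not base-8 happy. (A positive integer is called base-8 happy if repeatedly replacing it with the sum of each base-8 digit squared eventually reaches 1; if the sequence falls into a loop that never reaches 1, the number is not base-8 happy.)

not base-8 happy

56 = (7,0)_8 → 7² + 0² = 49 + 0 = 49
49 = (6,1)_8 → 6² + 1² = 36 + 1 = 37
37 = (4,5)_8 → 4² + 5² = 16 + 25 = 41
41 = (5,1)_8 → 5² + 1² = 25 + 1 = 26
26 = (3,2)_8 → 3² + 2² = 9 + 4 = 13
13 = (1,5)_8 → 1² + 5² = 1 + 25 = 26  — 26 already seen; the sequence cycles without reaching 1.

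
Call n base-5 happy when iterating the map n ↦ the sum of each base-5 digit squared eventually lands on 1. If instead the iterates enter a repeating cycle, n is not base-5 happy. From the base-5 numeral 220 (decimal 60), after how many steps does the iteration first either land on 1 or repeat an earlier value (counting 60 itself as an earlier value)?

5

60 = (2,2,0)_5 → 8
8 = (1,3)_5 → 10
10 = (2,0)_5 → 4
4 = (4)_5 → 16
16 = (3,1)_5 → 10  — 10 repeats.
That took 5 steps.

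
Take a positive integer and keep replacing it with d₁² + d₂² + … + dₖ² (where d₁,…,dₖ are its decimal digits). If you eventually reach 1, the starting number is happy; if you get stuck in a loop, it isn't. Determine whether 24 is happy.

not happy

24 → 20
20 → 4
4 → 16
16 → 37
37 → 58
58 → 89
89 → 145
145 → 42
42 → 20  — 20 already seen; the sequence cycles without reaching 1.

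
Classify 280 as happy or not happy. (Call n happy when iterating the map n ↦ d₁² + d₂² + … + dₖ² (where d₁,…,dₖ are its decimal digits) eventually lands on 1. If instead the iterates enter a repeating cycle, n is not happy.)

happy

280 → 2² + 8² + 0² = 68
68 → 6² + 8² = 100
100 → 1² + 0² + 0² = 1  — reached 1.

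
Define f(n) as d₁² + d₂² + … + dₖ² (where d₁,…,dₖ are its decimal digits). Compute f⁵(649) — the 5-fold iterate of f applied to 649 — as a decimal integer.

649 → 6² + 4² + 9² = 36 + 16 + 81 = 133
133 → 1² + 3² + 3² = 1 + 9 + 9 = 19
19 → 1² + 9² = 1 + 81 = 82
82 → 8² + 2² = 64 + 4 = 68
68 → 6² + 8² = 36 + 64 = 100

100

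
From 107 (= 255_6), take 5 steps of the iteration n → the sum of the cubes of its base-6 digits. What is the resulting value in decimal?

107 = (2,5,5)_6 → 2³ + 5³ + 5³ = 8 + 125 + 125 = 258
258 = (1,1,1,0)_6 → 1³ + 1³ + 1³ + 0³ = 1 + 1 + 1 + 0 = 3
3 = (3)_6 → 3³ = 27
27 = (4,3)_6 → 4³ + 3³ = 64 + 27 = 91
91 = (2,3,1)_6 → 2³ + 3³ + 1³ = 8 + 27 + 1 = 36

36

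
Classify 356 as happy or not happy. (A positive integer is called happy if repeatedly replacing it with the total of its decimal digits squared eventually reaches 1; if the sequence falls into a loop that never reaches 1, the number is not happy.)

happy

356 → 3² + 5² + 6² = 9 + 25 + 36 = 70
70 → 7² + 0² = 49 + 0 = 49
49 → 4² + 9² = 16 + 81 = 97
97 → 9² + 7² = 81 + 49 = 130
130 → 1² + 3² + 0² = 1 + 9 + 0 = 10
10 → 1² + 0² = 1 + 0 = 1  — reached 1.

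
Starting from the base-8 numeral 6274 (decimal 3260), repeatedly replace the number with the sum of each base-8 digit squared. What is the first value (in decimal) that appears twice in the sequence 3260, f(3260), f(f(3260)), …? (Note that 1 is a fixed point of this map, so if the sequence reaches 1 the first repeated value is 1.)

1

3260 = (6,2,7,4)_8 → 6² + 2² + 7² + 4² = 105
105 = (1,5,1)_8 → 1² + 5² + 1² = 27
27 = (3,3)_8 → 3² + 3² = 18
18 = (2,2)_8 → 2² + 2² = 8
8 = (1,0)_8 → 1² + 0² = 1  — reached the fixed point 1.
1 → 1, so 1 is the first repeated value.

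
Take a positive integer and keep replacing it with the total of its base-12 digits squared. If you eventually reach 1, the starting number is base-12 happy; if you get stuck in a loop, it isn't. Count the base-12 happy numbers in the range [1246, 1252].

1

1246: 1246 → 213 → 107 → 185 → 35 → 125 → 125  (repeats 125)
1247: 1247 → 234 → 86 → 53 → 41 → 34 → 104 → 128 → 164 → 66 → 61 → 26 → 8 → 64 → 41  (repeats 41)
1248: 1248 → 128 → 164 → 66 → 61 → 26 → 8 → 64 → 41 → 34 → 104 → 128  (repeats 128)
1249: 1249 → 129 → 181 → 11 → 121 → 101 → 89 → 74 → 40 → 25 → 5 → 25  (repeats 25)
1250: 1250 → 132 → 121 → 101 → 89 → 74 → 40 → 25 → 5 → 25  (repeats 25)
1251: 1251 → 137 → 146 → 5 → 25 → 5  (repeats 5)
1252: 1252 → 144 → 1  (reaches 1)
base-12 happy: 1252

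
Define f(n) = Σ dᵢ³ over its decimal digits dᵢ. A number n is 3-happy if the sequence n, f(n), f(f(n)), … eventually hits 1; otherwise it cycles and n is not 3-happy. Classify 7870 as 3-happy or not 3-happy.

7870 → 7³ + 8³ + 7³ + 0³ = 343 + 512 + 343 + 0 = 1198
1198 → 1³ + 1³ + 9³ + 8³ = 1 + 1 + 729 + 512 = 1243
1243 → 1³ + 2³ + 4³ + 3³ = 1 + 8 + 64 + 27 = 100
100 → 1³ + 0³ + 0³ = 1 + 0 + 0 = 1  — reached 1.

3-happy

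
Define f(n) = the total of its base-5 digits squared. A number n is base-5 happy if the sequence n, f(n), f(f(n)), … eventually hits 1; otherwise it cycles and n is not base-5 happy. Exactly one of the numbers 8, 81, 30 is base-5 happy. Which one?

81

8: 8 → 10 → 4 → 16 → 10  — repeats 10 (not base-5 happy)
81: 81 → 11 → 5 → 1  — reaches 1 (base-5 happy)
30: 30 → 2 → 4 → 16 → 10 → 4  — repeats 4 (not base-5 happy)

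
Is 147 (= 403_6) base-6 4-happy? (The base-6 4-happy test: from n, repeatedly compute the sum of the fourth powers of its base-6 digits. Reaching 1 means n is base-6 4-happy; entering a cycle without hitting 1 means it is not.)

147 = (4,0,3)_6 → 4⁴ + 0⁴ + 3⁴ = 256 + 0 + 81 = 337
337 = (1,3,2,1)_6 → 1⁴ + 3⁴ + 2⁴ + 1⁴ = 1 + 81 + 16 + 1 = 99
99 = (2,4,3)_6 → 2⁴ + 4⁴ + 3⁴ = 16 + 256 + 81 = 353
353 = (1,3,4,5)_6 → 1⁴ + 3⁴ + 4⁴ + 5⁴ = 1 + 81 + 256 + 625 = 963
963 = (4,2,4,3)_6 → 4⁴ + 2⁴ + 4⁴ + 3⁴ = 256 + 16 + 256 + 81 = 609
609 = (2,4,5,3)_6 → 2⁴ + 4⁴ + 5⁴ + 3⁴ = 16 + 256 + 625 + 81 = 978
978 = (4,3,1,0)_6 → 4⁴ + 3⁴ + 1⁴ + 0⁴ = 256 + 81 + 1 + 0 = 338
338 = (1,3,2,2)_6 → 1⁴ + 3⁴ + 2⁴ + 2⁴ = 1 + 81 + 16 + 16 = 114
114 = (3,1,0)_6 → 3⁴ + 1⁴ + 0⁴ = 81 + 1 + 0 = 82
82 = (2,1,4)_6 → 2⁴ + 1⁴ + 4⁴ = 16 + 1 + 256 = 273
273 = (1,1,3,3)_6 → 1⁴ + 1⁴ + 3⁴ + 3⁴ = 1 + 1 + 81 + 81 = 164
164 = (4,3,2)_6 → 4⁴ + 3⁴ + 2⁴ = 256 + 81 + 16 = 353  — 353 already seen; the sequence cycles without reaching 1.

not base-6 4-happy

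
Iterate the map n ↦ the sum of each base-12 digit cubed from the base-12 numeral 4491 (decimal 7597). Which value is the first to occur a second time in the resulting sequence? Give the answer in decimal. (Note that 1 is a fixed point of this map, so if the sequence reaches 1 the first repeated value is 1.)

1672

7597 = (4,4,9,1)_12 → 4³ + 4³ + 9³ + 1³ = 858
858 = (5,11,6)_12 → 5³ + 11³ + 6³ = 1672
1672 = (11,7,4)_12 → 11³ + 7³ + 4³ = 1738
1738 = (1,0,0,10)_12 → 1³ + 0³ + 0³ + 10³ = 1001
1001 = (6,11,5)_12 → 6³ + 11³ + 5³ = 1672  — 1672 already appeared earlier.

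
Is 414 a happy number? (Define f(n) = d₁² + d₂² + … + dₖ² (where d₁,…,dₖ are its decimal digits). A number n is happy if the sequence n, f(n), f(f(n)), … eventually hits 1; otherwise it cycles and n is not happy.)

not happy

414 → 4² + 1² + 4² = 16 + 1 + 16 = 33
33 → 3² + 3² = 9 + 9 = 18
18 → 1² + 8² = 1 + 64 = 65
65 → 6² + 5² = 36 + 25 = 61
61 → 6² + 1² = 36 + 1 = 37
37 → 3² + 7² = 9 + 49 = 58
58 → 5² + 8² = 25 + 64 = 89
89 → 8² + 9² = 64 + 81 = 145
145 → 1² + 4² + 5² = 1 + 16 + 25 = 42
42 → 4² + 2² = 16 + 4 = 20
20 → 2² + 0² = 4 + 0 = 4
4 → 4² = 16
16 → 1² + 6² = 1 + 36 = 37  — 37 already seen; the sequence cycles without reaching 1.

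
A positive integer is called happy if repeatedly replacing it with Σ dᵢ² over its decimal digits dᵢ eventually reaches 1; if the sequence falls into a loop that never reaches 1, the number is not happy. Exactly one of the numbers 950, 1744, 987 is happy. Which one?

1744

950: 950 → 106 → 37 → 58 → 89 → 145 → 42 → 20 → 4 → 16 → 37  — repeats 37 (not happy)
1744: 1744 → 82 → 68 → 100 → 1  — reaches 1 (happy)
987: 987 → 194 → 98 → 145 → 42 → 20 → 4 → 16 → 37 → 58 → 89 → 145  — repeats 145 (not happy)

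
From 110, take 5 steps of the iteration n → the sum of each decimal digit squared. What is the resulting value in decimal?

58

110 → 1² + 1² + 0² = 2
2 → 2² = 4
4 → 4² = 16
16 → 1² + 6² = 37
37 → 3² + 7² = 58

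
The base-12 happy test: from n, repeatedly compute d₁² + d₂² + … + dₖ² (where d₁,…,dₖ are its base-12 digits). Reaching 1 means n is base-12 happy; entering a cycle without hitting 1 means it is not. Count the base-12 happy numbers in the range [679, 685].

679: 679 → 129 → 181 → 11 → 121 → 101 → 89 → 74 → 40 → 25 → 5 → 25  — not base-12 happy
680: 680 → 144 → 1  — base-12 happy
681: 681 → 161 → 27 → 13 → 2 → 4 → 16 → 17 → 26 → 8 → 64 → 41 → 34 → 104 → 128 → 164 → 66 → 61 → 26  — not base-12 happy
682: 682 → 180 → 10 → 100 → 80 → 100  — not base-12 happy
683: 683 → 201 → 98 → 68 → 89 → 74 → 40 → 25 → 5 → 25  — not base-12 happy
684: 684 → 97 → 65 → 50 → 20 → 65  — not base-12 happy
685: 685 → 98 → 68 → 89 → 74 → 40 → 25 → 5 → 25  — not base-12 happy
base-12 happy: 680

1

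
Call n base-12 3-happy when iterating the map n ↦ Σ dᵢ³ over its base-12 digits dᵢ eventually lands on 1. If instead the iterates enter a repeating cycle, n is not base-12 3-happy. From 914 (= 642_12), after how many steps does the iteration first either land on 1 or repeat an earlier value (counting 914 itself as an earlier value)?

15

914 = (6,4,2)_12 → 6³ + 4³ + 2³ = 216 + 64 + 8 = 288
288 = (2,0,0)_12 → 2³ + 0³ + 0³ = 8 + 0 + 0 = 8
8 = (8)_12 → 8³ = 512
512 = (3,6,8)_12 → 3³ + 6³ + 8³ = 27 + 216 + 512 = 755
755 = (5,2,11)_12 → 5³ + 2³ + 11³ = 125 + 8 + 1331 = 1464
1464 = (10,2,0)_12 → 10³ + 2³ + 0³ = 1000 + 8 + 0 = 1008
1008 = (7,0,0)_12 → 7³ + 0³ + 0³ = 343 + 0 + 0 = 343
343 = (2,4,7)_12 → 2³ + 4³ + 7³ = 8 + 64 + 343 = 415
415 = (2,10,7)_12 → 2³ + 10³ + 7³ = 8 + 1000 + 343 = 1351
1351 = (9,4,7)_12 → 9³ + 4³ + 7³ = 729 + 64 + 343 = 1136
1136 = (7,10,8)_12 → 7³ + 10³ + 8³ = 343 + 1000 + 512 = 1855
1855 = (1,0,10,7)_12 → 1³ + 0³ + 10³ + 7³ = 1 + 0 + 1000 + 343 = 1344
1344 = (9,4,0)_12 → 9³ + 4³ + 0³ = 729 + 64 + 0 = 793
793 = (5,6,1)_12 → 5³ + 6³ + 1³ = 125 + 216 + 1 = 342
342 = (2,4,6)_12 → 2³ + 4³ + 6³ = 8 + 64 + 216 = 288  — 288 repeats.
That took 15 steps.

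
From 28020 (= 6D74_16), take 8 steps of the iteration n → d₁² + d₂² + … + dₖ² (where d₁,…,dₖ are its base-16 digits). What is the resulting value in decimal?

28020 = (6,13,7,4)_16 → 6² + 13² + 7² + 4² = 270
270 = (1,0,14)_16 → 1² + 0² + 14² = 197
197 = (12,5)_16 → 12² + 5² = 169
169 = (10,9)_16 → 10² + 9² = 181
181 = (11,5)_16 → 11² + 5² = 146
146 = (9,2)_16 → 9² + 2² = 85
85 = (5,5)_16 → 5² + 5² = 50
50 = (3,2)_16 → 3² + 2² = 13

13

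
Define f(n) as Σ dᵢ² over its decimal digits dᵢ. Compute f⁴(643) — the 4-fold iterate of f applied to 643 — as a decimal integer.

643 → 6² + 4² + 3² = 61
61 → 6² + 1² = 37
37 → 3² + 7² = 58
58 → 5² + 8² = 89

89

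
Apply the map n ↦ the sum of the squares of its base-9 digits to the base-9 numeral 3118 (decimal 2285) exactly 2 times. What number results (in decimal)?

2285 = (3,1,1,8)_9 → 3² + 1² + 1² + 8² = 9 + 1 + 1 + 64 = 75
75 = (8,3)_9 → 8² + 3² = 64 + 9 = 73

73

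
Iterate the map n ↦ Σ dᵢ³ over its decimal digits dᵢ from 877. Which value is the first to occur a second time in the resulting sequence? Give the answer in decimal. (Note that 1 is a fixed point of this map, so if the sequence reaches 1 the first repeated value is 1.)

1

877 → 8³ + 7³ + 7³ = 512 + 343 + 343 = 1198
1198 → 1³ + 1³ + 9³ + 8³ = 1 + 1 + 729 + 512 = 1243
1243 → 1³ + 2³ + 4³ + 3³ = 1 + 8 + 64 + 27 = 100
100 → 1³ + 0³ + 0³ = 1 + 0 + 0 = 1  — reached the fixed point 1.
1 → 1, so 1 is the first repeated value.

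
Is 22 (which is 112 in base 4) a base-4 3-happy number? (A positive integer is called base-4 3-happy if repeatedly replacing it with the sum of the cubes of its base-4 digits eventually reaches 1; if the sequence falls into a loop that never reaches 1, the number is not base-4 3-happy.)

22 = (1,1,2)_4 → 1³ + 1³ + 2³ = 1 + 1 + 8 = 10
10 = (2,2)_4 → 2³ + 2³ = 8 + 8 = 16
16 = (1,0,0)_4 → 1³ + 0³ + 0³ = 1 + 0 + 0 = 1  — reached 1.

base-4 3-happy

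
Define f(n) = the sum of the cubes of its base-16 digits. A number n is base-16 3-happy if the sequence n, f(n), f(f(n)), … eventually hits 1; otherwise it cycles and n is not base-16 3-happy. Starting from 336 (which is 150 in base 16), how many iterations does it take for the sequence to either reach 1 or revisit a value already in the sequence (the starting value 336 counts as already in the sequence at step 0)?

336 = (1,5,0)_16 → 1³ + 5³ + 0³ = 1 + 125 + 0 = 126
126 = (7,14)_16 → 7³ + 14³ = 343 + 2744 = 3087
3087 = (12,0,15)_16 → 12³ + 0³ + 15³ = 1728 + 0 + 3375 = 5103
5103 = (1,3,14,15)_16 → 1³ + 3³ + 14³ + 15³ = 1 + 27 + 2744 + 3375 = 6147
6147 = (1,8,0,3)_16 → 1³ + 8³ + 0³ + 3³ = 1 + 512 + 0 + 27 = 540
540 = (2,1,12)_16 → 2³ + 1³ + 12³ = 8 + 1 + 1728 = 1737
1737 = (6,12,9)_16 → 6³ + 12³ + 9³ = 216 + 1728 + 729 = 2673
2673 = (10,7,1)_16 → 10³ + 7³ + 1³ = 1000 + 343 + 1 = 1344
1344 = (5,4,0)_16 → 5³ + 4³ + 0³ = 125 + 64 + 0 = 189
189 = (11,13)_16 → 11³ + 13³ = 1331 + 2197 = 3528
3528 = (13,12,8)_16 → 13³ + 12³ + 8³ = 2197 + 1728 + 512 = 4437
4437 = (1,1,5,5)_16 → 1³ + 1³ + 5³ + 5³ = 1 + 1 + 125 + 125 = 252
252 = (15,12)_16 → 15³ + 12³ = 3375 + 1728 = 5103  — 5103 repeats.
That took 13 steps.

13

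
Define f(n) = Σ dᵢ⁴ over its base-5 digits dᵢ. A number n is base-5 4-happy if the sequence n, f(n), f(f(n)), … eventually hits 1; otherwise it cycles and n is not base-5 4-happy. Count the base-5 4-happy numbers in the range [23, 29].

1

23: 23 → 337 → 129 → 257 → 33 → 83 → 163 → 99 → 593 → 499 → 849 → 595 → 593  (repeats 593)
24: 24 → 512 → 288 → 114 → 528 → 338 → 194 → 354 → 528  (repeats 528)
25: 25 → 1  (reaches 1)
26: 26 → 2 → 16 → 82 → 98 → 418 → 244 → 594 → 674 → 514 → 528 → 338 → 194 → 354 → 528  (repeats 528)
27: 27 → 17 → 97 → 353 → 353  (repeats 353)
28: 28 → 82 → 98 → 418 → 244 → 594 → 674 → 514 → 528 → 338 → 194 → 354 → 528  (repeats 528)
29: 29 → 257 → 33 → 83 → 163 → 99 → 593 → 499 → 849 → 595 → 593  (repeats 593)
base-5 4-happy: 25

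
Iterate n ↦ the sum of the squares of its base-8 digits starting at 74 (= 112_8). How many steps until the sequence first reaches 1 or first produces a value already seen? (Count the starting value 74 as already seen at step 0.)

74 = (1,1,2)_8 → 1² + 1² + 2² = 6
6 = (6)_8 → 6² = 36
36 = (4,4)_8 → 4² + 4² = 32
32 = (4,0)_8 → 4² + 0² = 16
16 = (2,0)_8 → 2² + 0² = 4
4 = (4)_8 → 4² = 16  — 16 repeats.
That took 6 steps.

6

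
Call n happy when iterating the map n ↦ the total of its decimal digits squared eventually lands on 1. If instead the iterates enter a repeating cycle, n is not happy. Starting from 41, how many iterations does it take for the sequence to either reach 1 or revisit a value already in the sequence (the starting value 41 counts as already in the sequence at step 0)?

14

41 → 17
17 → 50
50 → 25
25 → 29
29 → 85
85 → 89
89 → 145
145 → 42
42 → 20
20 → 4
4 → 16
16 → 37
37 → 58
58 → 89  — 89 repeats.
That took 14 steps.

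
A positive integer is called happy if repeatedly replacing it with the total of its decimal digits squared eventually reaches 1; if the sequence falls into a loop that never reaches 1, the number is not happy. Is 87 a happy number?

not happy

87 → 113
113 → 11
11 → 2
2 → 4
4 → 16
16 → 37
37 → 58
58 → 89
89 → 145
145 → 42
42 → 20
20 → 4  — 4 already seen; the sequence cycles without reaching 1.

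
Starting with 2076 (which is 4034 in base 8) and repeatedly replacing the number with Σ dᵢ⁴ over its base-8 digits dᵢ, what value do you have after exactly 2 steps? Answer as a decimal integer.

2076 = (4,0,3,4)_8 → 4⁴ + 0⁴ + 3⁴ + 4⁴ = 256 + 0 + 81 + 256 = 593
593 = (1,1,2,1)_8 → 1⁴ + 1⁴ + 2⁴ + 1⁴ = 1 + 1 + 16 + 1 = 19

19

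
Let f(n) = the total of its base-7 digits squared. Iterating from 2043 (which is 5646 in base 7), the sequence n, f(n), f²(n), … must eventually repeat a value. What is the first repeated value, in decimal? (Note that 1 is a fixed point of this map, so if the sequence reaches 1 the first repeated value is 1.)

25

2043 = (5,6,4,6)_7 → 5² + 6² + 4² + 6² = 113
113 = (2,2,1)_7 → 2² + 2² + 1² = 9
9 = (1,2)_7 → 1² + 2² = 5
5 = (5)_7 → 5² = 25
25 = (3,4)_7 → 3² + 4² = 25  — 25 already appeared earlier.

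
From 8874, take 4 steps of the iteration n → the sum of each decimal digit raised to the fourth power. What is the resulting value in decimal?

11954

8874 → 8⁴ + 8⁴ + 7⁴ + 4⁴ = 10849
10849 → 1⁴ + 0⁴ + 8⁴ + 4⁴ + 9⁴ = 10914
10914 → 1⁴ + 0⁴ + 9⁴ + 1⁴ + 4⁴ = 6819
6819 → 6⁴ + 8⁴ + 1⁴ + 9⁴ = 11954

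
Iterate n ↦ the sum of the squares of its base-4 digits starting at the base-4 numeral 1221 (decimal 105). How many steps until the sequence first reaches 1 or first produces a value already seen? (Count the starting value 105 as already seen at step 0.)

105 = (1,2,2,1)_4 → 1² + 2² + 2² + 1² = 10
10 = (2,2)_4 → 2² + 2² = 8
8 = (2,0)_4 → 2² + 0² = 4
4 = (1,0)_4 → 1² + 0² = 1  — reached 1.
That took 4 steps.

4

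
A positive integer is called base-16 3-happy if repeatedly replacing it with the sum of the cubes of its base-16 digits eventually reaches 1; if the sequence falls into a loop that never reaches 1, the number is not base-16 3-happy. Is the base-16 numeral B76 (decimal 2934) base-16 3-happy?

2934 = (11,7,6)_16 → 11³ + 7³ + 6³ = 1331 + 343 + 216 = 1890
1890 = (7,6,2)_16 → 7³ + 6³ + 2³ = 343 + 216 + 8 = 567
567 = (2,3,7)_16 → 2³ + 3³ + 7³ = 8 + 27 + 343 = 378
378 = (1,7,10)_16 → 1³ + 7³ + 10³ = 1 + 343 + 1000 = 1344
1344 = (5,4,0)_16 → 5³ + 4³ + 0³ = 125 + 64 + 0 = 189
189 = (11,13)_16 → 11³ + 13³ = 1331 + 2197 = 3528
3528 = (13,12,8)_16 → 13³ + 12³ + 8³ = 2197 + 1728 + 512 = 4437
4437 = (1,1,5,5)_16 → 1³ + 1³ + 5³ + 5³ = 1 + 1 + 125 + 125 = 252
252 = (15,12)_16 → 15³ + 12³ = 3375 + 1728 = 5103
5103 = (1,3,14,15)_16 → 1³ + 3³ + 14³ + 15³ = 1 + 27 + 2744 + 3375 = 6147
6147 = (1,8,0,3)_16 → 1³ + 8³ + 0³ + 3³ = 1 + 512 + 0 + 27 = 540
540 = (2,1,12)_16 → 2³ + 1³ + 12³ = 8 + 1 + 1728 = 1737
1737 = (6,12,9)_16 → 6³ + 12³ + 9³ = 216 + 1728 + 729 = 2673
2673 = (10,7,1)_16 → 10³ + 7³ + 1³ = 1000 + 343 + 1 = 1344  — 1344 already seen; the sequence cycles without reaching 1.

not base-16 3-happy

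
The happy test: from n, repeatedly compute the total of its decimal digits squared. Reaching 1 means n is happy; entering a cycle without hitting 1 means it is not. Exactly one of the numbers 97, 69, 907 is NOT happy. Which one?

97: 97 → 130 → 10 → 1  — reaches 1 (happy)
69: 69 → 117 → 51 → 26 → 40 → 16 → 37 → 58 → 89 → 145 → 42 → 20 → 4 → 16  — repeats 16 (not happy)
907: 907 → 130 → 10 → 1  — reaches 1 (happy)

69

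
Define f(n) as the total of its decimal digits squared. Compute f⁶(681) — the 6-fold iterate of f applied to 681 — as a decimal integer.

681 → 6² + 8² + 1² = 101
101 → 1² + 0² + 1² = 2
2 → 2² = 4
4 → 4² = 16
16 → 1² + 6² = 37
37 → 3² + 7² = 58

58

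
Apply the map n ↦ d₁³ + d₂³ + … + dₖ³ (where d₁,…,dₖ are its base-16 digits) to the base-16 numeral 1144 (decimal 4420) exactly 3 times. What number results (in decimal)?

520

4420 = (1,1,4,4)_16 → 1³ + 1³ + 4³ + 4³ = 130
130 = (8,2)_16 → 8³ + 2³ = 520
520 = (2,0,8)_16 → 2³ + 0³ + 8³ = 520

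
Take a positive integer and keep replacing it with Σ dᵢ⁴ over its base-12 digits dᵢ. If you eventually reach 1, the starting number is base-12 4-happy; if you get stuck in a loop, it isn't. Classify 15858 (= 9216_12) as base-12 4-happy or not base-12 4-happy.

not base-12 4-happy

15858 = (9,2,1,6)_12 → 7874
7874 = (4,6,8,2)_12 → 5664
5664 = (3,3,4,0)_12 → 418
418 = (2,10,10)_12 → 20016
20016 = (11,7,0,0)_12 → 17042
17042 = (9,10,4,2)_12 → 16833
16833 = (9,8,10,9)_12 → 27218
27218 = (1,3,9,0,2)_12 → 6659
6659 = (3,10,2,11)_12 → 24738
24738 = (1,2,3,9,6)_12 → 7955
7955 = (4,7,2,11)_12 → 17314
17314 = (10,0,2,10)_12 → 20016  — 20016 already seen; the sequence cycles without reaching 1.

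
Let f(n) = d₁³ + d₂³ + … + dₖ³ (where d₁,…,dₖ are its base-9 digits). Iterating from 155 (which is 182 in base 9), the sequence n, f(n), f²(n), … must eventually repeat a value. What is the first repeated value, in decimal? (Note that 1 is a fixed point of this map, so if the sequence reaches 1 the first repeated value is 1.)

155 = (1,8,2)_9 → 1³ + 8³ + 2³ = 1 + 512 + 8 = 521
521 = (6,3,8)_9 → 6³ + 3³ + 8³ = 216 + 27 + 512 = 755
755 = (1,0,2,8)_9 → 1³ + 0³ + 2³ + 8³ = 1 + 0 + 8 + 512 = 521  — 521 already appeared earlier.

521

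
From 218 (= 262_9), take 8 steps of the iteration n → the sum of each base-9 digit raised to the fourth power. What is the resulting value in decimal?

218 = (2,6,2)_9 → 2⁴ + 6⁴ + 2⁴ = 16 + 1296 + 16 = 1328
1328 = (1,7,3,5)_9 → 1⁴ + 7⁴ + 3⁴ + 5⁴ = 1 + 2401 + 81 + 625 = 3108
3108 = (4,2,3,3)_9 → 4⁴ + 2⁴ + 3⁴ + 3⁴ = 256 + 16 + 81 + 81 = 434
434 = (5,3,2)_9 → 5⁴ + 3⁴ + 2⁴ = 625 + 81 + 16 = 722
722 = (8,8,2)_9 → 8⁴ + 8⁴ + 2⁴ = 4096 + 4096 + 16 = 8208
8208 = (1,2,2,3,0)_9 → 1⁴ + 2⁴ + 2⁴ + 3⁴ + 0⁴ = 1 + 16 + 16 + 81 + 0 = 114
114 = (1,3,6)_9 → 1⁴ + 3⁴ + 6⁴ = 1 + 81 + 1296 = 1378
1378 = (1,8,0,1)_9 → 1⁴ + 8⁴ + 0⁴ + 1⁴ = 1 + 4096 + 0 + 1 = 4098

4098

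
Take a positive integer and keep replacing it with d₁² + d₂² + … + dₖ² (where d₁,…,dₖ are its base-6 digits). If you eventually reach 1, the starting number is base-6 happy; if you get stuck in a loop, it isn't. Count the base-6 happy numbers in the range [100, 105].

1

100: 100 → 36 → 1  — base-6 happy
101: 101 → 45 → 11 → 26 → 20 → 13 → 5 → 25 → 17 → 29 → 41 → 26  — not base-6 happy
102: 102 → 29 → 41 → 26 → 20 → 13 → 5 → 25 → 17 → 29  — not base-6 happy
103: 103 → 30 → 25 → 17 → 29 → 41 → 26 → 20 → 13 → 5 → 25  — not base-6 happy
104: 104 → 33 → 34 → 41 → 26 → 20 → 13 → 5 → 25 → 17 → 29 → 41  — not base-6 happy
105: 105 → 38 → 5 → 25 → 17 → 29 → 41 → 26 → 20 → 13 → 5  — not base-6 happy
base-6 happy: 100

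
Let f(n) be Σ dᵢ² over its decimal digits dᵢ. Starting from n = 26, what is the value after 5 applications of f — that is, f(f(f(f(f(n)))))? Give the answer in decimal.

89

26 → 40
40 → 16
16 → 37
37 → 58
58 → 89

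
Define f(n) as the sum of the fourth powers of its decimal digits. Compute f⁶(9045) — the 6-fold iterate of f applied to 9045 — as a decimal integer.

9045 → 7442
7442 → 2929
2929 → 13154
13154 → 964
964 → 8113
8113 → 4179

4179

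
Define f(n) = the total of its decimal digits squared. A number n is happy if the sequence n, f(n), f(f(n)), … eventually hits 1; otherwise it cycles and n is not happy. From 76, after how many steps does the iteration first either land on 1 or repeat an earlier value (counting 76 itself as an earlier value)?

10

76 → 7² + 6² = 49 + 36 = 85
85 → 8² + 5² = 64 + 25 = 89
89 → 8² + 9² = 64 + 81 = 145
145 → 1² + 4² + 5² = 1 + 16 + 25 = 42
42 → 4² + 2² = 16 + 4 = 20
20 → 2² + 0² = 4 + 0 = 4
4 → 4² = 16
16 → 1² + 6² = 1 + 36 = 37
37 → 3² + 7² = 9 + 49 = 58
58 → 5² + 8² = 25 + 64 = 89  — 89 repeats.
That took 10 steps.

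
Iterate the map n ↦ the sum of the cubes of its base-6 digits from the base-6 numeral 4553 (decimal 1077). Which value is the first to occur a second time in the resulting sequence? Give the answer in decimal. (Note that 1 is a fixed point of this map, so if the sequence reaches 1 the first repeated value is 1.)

1077 = (4,5,5,3)_6 → 4³ + 5³ + 5³ + 3³ = 64 + 125 + 125 + 27 = 341
341 = (1,3,2,5)_6 → 1³ + 3³ + 2³ + 5³ = 1 + 27 + 8 + 125 = 161
161 = (4,2,5)_6 → 4³ + 2³ + 5³ = 64 + 8 + 125 = 197
197 = (5,2,5)_6 → 5³ + 2³ + 5³ = 125 + 8 + 125 = 258
258 = (1,1,1,0)_6 → 1³ + 1³ + 1³ + 0³ = 1 + 1 + 1 + 0 = 3
3 = (3)_6 → 3³ = 27
27 = (4,3)_6 → 4³ + 3³ = 64 + 27 = 91
91 = (2,3,1)_6 → 2³ + 3³ + 1³ = 8 + 27 + 1 = 36
36 = (1,0,0)_6 → 1³ + 0³ + 0³ = 1 + 0 + 0 = 1  — reached the fixed point 1.
1 → 1, so 1 is the first repeated value.

1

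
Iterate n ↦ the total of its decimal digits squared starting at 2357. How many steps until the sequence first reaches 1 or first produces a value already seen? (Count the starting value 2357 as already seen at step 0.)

13

2357 → 2² + 3² + 5² + 7² = 87
87 → 8² + 7² = 113
113 → 1² + 1² + 3² = 11
11 → 1² + 1² = 2
2 → 2² = 4
4 → 4² = 16
16 → 1² + 6² = 37
37 → 3² + 7² = 58
58 → 5² + 8² = 89
89 → 8² + 9² = 145
145 → 1² + 4² + 5² = 42
42 → 4² + 2² = 20
20 → 2² + 0² = 4  — 4 repeats.
That took 13 steps.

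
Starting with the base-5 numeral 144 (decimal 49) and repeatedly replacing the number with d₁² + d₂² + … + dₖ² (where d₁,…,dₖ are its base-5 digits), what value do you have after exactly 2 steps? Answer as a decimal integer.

11

49 = (1,4,4)_5 → 1² + 4² + 4² = 1 + 16 + 16 = 33
33 = (1,1,3)_5 → 1² + 1² + 3² = 1 + 1 + 9 = 11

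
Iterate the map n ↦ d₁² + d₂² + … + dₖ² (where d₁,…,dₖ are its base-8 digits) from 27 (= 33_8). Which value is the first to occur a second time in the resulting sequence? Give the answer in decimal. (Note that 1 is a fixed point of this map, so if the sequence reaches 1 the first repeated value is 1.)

27 = (3,3)_8 → 3² + 3² = 18
18 = (2,2)_8 → 2² + 2² = 8
8 = (1,0)_8 → 1² + 0² = 1  — reached the fixed point 1.
1 → 1, so 1 is the first repeated value.

1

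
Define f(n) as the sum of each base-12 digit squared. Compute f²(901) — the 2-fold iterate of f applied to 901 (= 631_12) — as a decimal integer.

109

901 = (6,3,1)_12 → 6² + 3² + 1² = 36 + 9 + 1 = 46
46 = (3,10)_12 → 3² + 10² = 9 + 100 = 109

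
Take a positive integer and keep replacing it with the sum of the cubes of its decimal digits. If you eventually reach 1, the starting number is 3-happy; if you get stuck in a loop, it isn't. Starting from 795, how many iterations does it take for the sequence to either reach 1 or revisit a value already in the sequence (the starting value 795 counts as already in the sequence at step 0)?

795 → 7³ + 9³ + 5³ = 343 + 729 + 125 = 1197
1197 → 1³ + 1³ + 9³ + 7³ = 1 + 1 + 729 + 343 = 1074
1074 → 1³ + 0³ + 7³ + 4³ = 1 + 0 + 343 + 64 = 408
408 → 4³ + 0³ + 8³ = 64 + 0 + 512 = 576
576 → 5³ + 7³ + 6³ = 125 + 343 + 216 = 684
684 → 6³ + 8³ + 4³ = 216 + 512 + 64 = 792
792 → 7³ + 9³ + 2³ = 343 + 729 + 8 = 1080
1080 → 1³ + 0³ + 8³ + 0³ = 1 + 0 + 512 + 0 = 513
513 → 5³ + 1³ + 3³ = 125 + 1 + 27 = 153
153 → 1³ + 5³ + 3³ = 1 + 125 + 27 = 153  — 153 repeats.
That took 10 steps.

10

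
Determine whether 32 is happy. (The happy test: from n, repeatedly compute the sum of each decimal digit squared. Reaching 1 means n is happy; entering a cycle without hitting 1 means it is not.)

32 → 3² + 2² = 13
13 → 1² + 3² = 10
10 → 1² + 0² = 1  — reached 1.

happy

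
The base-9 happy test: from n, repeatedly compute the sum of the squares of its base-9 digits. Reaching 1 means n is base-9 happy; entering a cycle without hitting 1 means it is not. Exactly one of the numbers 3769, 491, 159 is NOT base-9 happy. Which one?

491

3769: 3769 → 91 → 3 → 9 → 1  — reaches 1 (base-9 happy)
491: 491 → 61 → 85 → 17 → 65 → 53 → 89 → 65  — repeats 65 (not base-9 happy)
159: 159 → 101 → 9 → 1  — reaches 1 (base-9 happy)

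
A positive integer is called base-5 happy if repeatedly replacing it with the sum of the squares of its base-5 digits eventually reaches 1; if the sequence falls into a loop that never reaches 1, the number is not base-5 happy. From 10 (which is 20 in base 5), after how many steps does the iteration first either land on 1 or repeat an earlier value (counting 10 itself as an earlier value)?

3

10 = (2,0)_5 → 2² + 0² = 4 + 0 = 4
4 = (4)_5 → 4² = 16
16 = (3,1)_5 → 3² + 1² = 9 + 1 = 10  — 10 repeats.
That took 3 steps.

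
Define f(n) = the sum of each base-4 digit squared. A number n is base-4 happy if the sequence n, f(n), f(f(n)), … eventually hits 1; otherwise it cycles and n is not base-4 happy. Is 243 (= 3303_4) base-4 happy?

base-4 happy

243 = (3,3,0,3)_4 → 3² + 3² + 0² + 3² = 27
27 = (1,2,3)_4 → 1² + 2² + 3² = 14
14 = (3,2)_4 → 3² + 2² = 13
13 = (3,1)_4 → 3² + 1² = 10
10 = (2,2)_4 → 2² + 2² = 8
8 = (2,0)_4 → 2² + 0² = 4
4 = (1,0)_4 → 1² + 0² = 1  — reached 1.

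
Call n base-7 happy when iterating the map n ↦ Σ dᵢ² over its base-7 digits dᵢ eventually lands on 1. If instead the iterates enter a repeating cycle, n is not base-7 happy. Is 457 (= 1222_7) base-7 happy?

457 = (1,2,2,2)_7 → 1² + 2² + 2² + 2² = 1 + 4 + 4 + 4 = 13
13 = (1,6)_7 → 1² + 6² = 1 + 36 = 37
37 = (5,2)_7 → 5² + 2² = 25 + 4 = 29
29 = (4,1)_7 → 4² + 1² = 16 + 1 = 17
17 = (2,3)_7 → 2² + 3² = 4 + 9 = 13  — 13 already seen; the sequence cycles without reaching 1.

not base-7 happy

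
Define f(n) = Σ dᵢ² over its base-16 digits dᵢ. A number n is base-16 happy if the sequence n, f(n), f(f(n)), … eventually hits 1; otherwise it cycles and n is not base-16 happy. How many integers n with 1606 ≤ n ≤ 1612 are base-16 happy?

1606: 1606 → 88 → 89 → 106 → 136 → 128 → 64 → 16 → 1  — base-16 happy
1607: 1607 → 101 → 61 → 178 → 125 → 218 → 269 → 170 → 200 → 208 → 169 → 181 → 146 → 85 → 50 → 13 → 169  — not base-16 happy
1608: 1608 → 116 → 65 → 17 → 2 → 4 → 16 → 1  — base-16 happy
1609: 1609 → 133 → 89 → 106 → 136 → 128 → 64 → 16 → 1  — base-16 happy
1610: 1610 → 152 → 145 → 82 → 29 → 170 → 200 → 208 → 169 → 181 → 146 → 85 → 50 → 13 → 169  — not base-16 happy
1611: 1611 → 173 → 269 → 170 → 200 → 208 → 169 → 181 → 146 → 85 → 50 → 13 → 169  — not base-16 happy
1612: 1612 → 196 → 160 → 100 → 52 → 25 → 82 → 29 → 170 → 200 → 208 → 169 → 181 → 146 → 85 → 50 → 13 → 169  — not base-16 happy
base-16 happy: 1606, 1608, 1609

3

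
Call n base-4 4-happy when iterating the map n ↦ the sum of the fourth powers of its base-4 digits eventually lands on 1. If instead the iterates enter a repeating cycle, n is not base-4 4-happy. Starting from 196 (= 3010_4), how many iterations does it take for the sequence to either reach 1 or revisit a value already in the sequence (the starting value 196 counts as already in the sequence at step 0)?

6

196 = (3,0,1,0)_4 → 82
82 = (1,1,0,2)_4 → 18
18 = (1,0,2)_4 → 17
17 = (1,0,1)_4 → 2
2 = (2)_4 → 16
16 = (1,0,0)_4 → 1  — reached 1.
That took 6 steps.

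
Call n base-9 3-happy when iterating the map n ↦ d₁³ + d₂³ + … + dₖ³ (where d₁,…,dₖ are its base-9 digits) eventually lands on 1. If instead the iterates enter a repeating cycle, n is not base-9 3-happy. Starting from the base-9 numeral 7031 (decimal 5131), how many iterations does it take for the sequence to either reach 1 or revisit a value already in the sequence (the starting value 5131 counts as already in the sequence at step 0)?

6

5131 = (7,0,3,1)_9 → 7³ + 0³ + 3³ + 1³ = 343 + 0 + 27 + 1 = 371
371 = (4,5,2)_9 → 4³ + 5³ + 2³ = 64 + 125 + 8 = 197
197 = (2,3,8)_9 → 2³ + 3³ + 8³ = 8 + 27 + 512 = 547
547 = (6,6,7)_9 → 6³ + 6³ + 7³ = 216 + 216 + 343 = 775
775 = (1,0,5,1)_9 → 1³ + 0³ + 5³ + 1³ = 1 + 0 + 125 + 1 = 127
127 = (1,5,1)_9 → 1³ + 5³ + 1³ = 1 + 125 + 1 = 127  — 127 repeats.
That took 6 steps.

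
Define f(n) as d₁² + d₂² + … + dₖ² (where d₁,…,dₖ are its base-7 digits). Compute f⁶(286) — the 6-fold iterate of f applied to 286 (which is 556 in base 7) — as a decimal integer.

286 = (5,5,6)_7 → 5² + 5² + 6² = 86
86 = (1,5,2)_7 → 1² + 5² + 2² = 30
30 = (4,2)_7 → 4² + 2² = 20
20 = (2,6)_7 → 2² + 6² = 40
40 = (5,5)_7 → 5² + 5² = 50
50 = (1,0,1)_7 → 1² + 0² + 1² = 2

2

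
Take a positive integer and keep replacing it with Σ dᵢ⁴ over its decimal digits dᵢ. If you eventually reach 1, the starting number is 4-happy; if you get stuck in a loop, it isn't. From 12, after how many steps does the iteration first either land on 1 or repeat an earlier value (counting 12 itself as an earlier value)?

5

12 → 1⁴ + 2⁴ = 17
17 → 1⁴ + 7⁴ = 2402
2402 → 2⁴ + 4⁴ + 0⁴ + 2⁴ = 288
288 → 2⁴ + 8⁴ + 8⁴ = 8208
8208 → 8⁴ + 2⁴ + 0⁴ + 8⁴ = 8208  — 8208 repeats.
That took 5 steps.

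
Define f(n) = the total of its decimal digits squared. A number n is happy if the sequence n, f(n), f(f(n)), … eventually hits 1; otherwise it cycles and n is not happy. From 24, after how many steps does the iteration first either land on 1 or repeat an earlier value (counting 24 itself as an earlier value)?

24 → 2² + 4² = 4 + 16 = 20
20 → 2² + 0² = 4 + 0 = 4
4 → 4² = 16
16 → 1² + 6² = 1 + 36 = 37
37 → 3² + 7² = 9 + 49 = 58
58 → 5² + 8² = 25 + 64 = 89
89 → 8² + 9² = 64 + 81 = 145
145 → 1² + 4² + 5² = 1 + 16 + 25 = 42
42 → 4² + 2² = 16 + 4 = 20  — 20 repeats.
That took 9 steps.

9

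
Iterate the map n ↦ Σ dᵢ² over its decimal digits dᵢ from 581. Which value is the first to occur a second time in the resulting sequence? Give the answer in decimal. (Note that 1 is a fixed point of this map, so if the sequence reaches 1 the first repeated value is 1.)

37

581 → 90
90 → 81
81 → 65
65 → 61
61 → 37
37 → 58
58 → 89
89 → 145
145 → 42
42 → 20
20 → 4
4 → 16
16 → 37  — 37 already appeared earlier.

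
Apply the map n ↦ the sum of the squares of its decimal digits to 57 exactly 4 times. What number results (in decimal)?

37

57 → 5² + 7² = 74
74 → 7² + 4² = 65
65 → 6² + 5² = 61
61 → 6² + 1² = 37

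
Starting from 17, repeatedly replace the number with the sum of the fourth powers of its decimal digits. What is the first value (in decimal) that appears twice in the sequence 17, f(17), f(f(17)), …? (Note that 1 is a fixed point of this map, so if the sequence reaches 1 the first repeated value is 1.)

17 → 2402
2402 → 288
288 → 8208
8208 → 8208  — 8208 already appeared earlier.

8208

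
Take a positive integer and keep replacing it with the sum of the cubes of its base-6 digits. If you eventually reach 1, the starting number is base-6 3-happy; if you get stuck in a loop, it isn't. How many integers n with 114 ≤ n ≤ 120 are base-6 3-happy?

114: 114 → 28 → 128 → 62 → 73 → 9 → 28  — not base-6 3-happy
115: 115 → 29 → 189 → 153 → 92 → 43 → 3 → 27 → 91 → 36 → 1  — base-6 3-happy
116: 116 → 36 → 1  — base-6 3-happy
117: 117 → 55 → 29 → 189 → 153 → 92 → 43 → 3 → 27 → 91 → 36 → 1  — base-6 3-happy
118: 118 → 92 → 43 → 3 → 27 → 91 → 36 → 1  — base-6 3-happy
119: 119 → 153 → 92 → 43 → 3 → 27 → 91 → 36 → 1  — base-6 3-happy
120: 120 → 35 → 250 → 190 → 190  — not base-6 3-happy
base-6 3-happy: 115, 116, 117, 118, 119

5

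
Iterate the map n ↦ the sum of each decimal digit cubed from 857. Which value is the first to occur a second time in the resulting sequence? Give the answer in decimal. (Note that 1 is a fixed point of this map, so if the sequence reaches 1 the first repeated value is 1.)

857 → 8³ + 5³ + 7³ = 980
980 → 9³ + 8³ + 0³ = 1241
1241 → 1³ + 2³ + 4³ + 1³ = 74
74 → 7³ + 4³ = 407
407 → 4³ + 0³ + 7³ = 407  — 407 already appeared earlier.

407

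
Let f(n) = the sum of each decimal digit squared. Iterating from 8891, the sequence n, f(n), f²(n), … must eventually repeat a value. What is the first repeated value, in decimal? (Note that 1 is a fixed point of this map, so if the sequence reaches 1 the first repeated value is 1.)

89

8891 → 8² + 8² + 9² + 1² = 210
210 → 2² + 1² + 0² = 5
5 → 5² = 25
25 → 2² + 5² = 29
29 → 2² + 9² = 85
85 → 8² + 5² = 89
89 → 8² + 9² = 145
145 → 1² + 4² + 5² = 42
42 → 4² + 2² = 20
20 → 2² + 0² = 4
4 → 4² = 16
16 → 1² + 6² = 37
37 → 3² + 7² = 58
58 → 5² + 8² = 89  — 89 already appeared earlier.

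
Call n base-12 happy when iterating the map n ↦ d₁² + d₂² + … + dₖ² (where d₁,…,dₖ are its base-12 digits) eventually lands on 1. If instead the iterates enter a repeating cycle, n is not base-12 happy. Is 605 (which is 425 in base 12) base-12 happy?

605 = (4,2,5)_12 → 4² + 2² + 5² = 16 + 4 + 25 = 45
45 = (3,9)_12 → 3² + 9² = 9 + 81 = 90
90 = (7,6)_12 → 7² + 6² = 49 + 36 = 85
85 = (7,1)_12 → 7² + 1² = 49 + 1 = 50
50 = (4,2)_12 → 4² + 2² = 16 + 4 = 20
20 = (1,8)_12 → 1² + 8² = 1 + 64 = 65
65 = (5,5)_12 → 5² + 5² = 25 + 25 = 50  — 50 already seen; the sequence cycles without reaching 1.

not base-12 happy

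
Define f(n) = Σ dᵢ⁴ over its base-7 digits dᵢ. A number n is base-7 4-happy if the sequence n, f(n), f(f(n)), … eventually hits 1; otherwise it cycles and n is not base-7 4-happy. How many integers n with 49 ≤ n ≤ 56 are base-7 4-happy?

1

49: 49 → 1  (reaches 1)
50: 50 → 2 → 16 → 32 → 512 → 164 → 178 → 418 → 708 → 98 → 16  (repeats 16)
51: 51 → 17 → 97 → 2593 → 1459 → 963 → 1153 → 803 → 673 → 1923 → 1507 → 913 → 609 → 707 → 97  (repeats 97)
52: 52 → 82 → 882 → 272 → 2002 → 2546 → 1938 → 2258 → 1808 → 1938  (repeats 1938)
53: 53 → 257 → 1251 → 1043 → 97 → 2593 → 1459 → 963 → 1153 → 803 → 673 → 1923 → 1507 → 913 → 609 → 707 → 97  (repeats 97)
54: 54 → 626 → 1332 → 1394 → 338 → 2608 → 514 → 244 → 2848 → 1314 → 1956 → 2258 → 1808 → 1938 → 2258  (repeats 2258)
55: 55 → 1297 → 803 → 673 → 1923 → 1507 → 913 → 609 → 707 → 97 → 2593 → 1459 → 963 → 1153 → 803  (repeats 803)
56: 56 → 2 → 16 → 32 → 512 → 164 → 178 → 418 → 708 → 98 → 16  (repeats 16)
base-7 4-happy: 49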